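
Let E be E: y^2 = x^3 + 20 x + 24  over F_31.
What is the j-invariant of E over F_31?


Delta = -16(4 a^3 + 27 b^2) mod 31 = 1
-1728 * (4 a)^3 = -1728 * (4*20)^3 mod 31 = 1
j = 1 * 1^(-1) mod 31 = 1

j = 1 (mod 31)


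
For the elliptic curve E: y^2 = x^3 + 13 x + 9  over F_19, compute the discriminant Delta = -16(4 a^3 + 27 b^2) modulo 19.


4 a^3 + 27 b^2 = 4*13^3 + 27*9^2 = 8788 + 2187 = 10975
Delta = -16 * (10975) = -175600
Delta mod 19 = 17

Delta = 17 (mod 19)


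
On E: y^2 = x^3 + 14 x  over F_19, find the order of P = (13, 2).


Compute successive multiples of P until we hit O:
  1P = (13, 2)
  2P = (16, 11)
  3P = (18, 2)
  4P = (7, 17)
  5P = (10, 0)
  6P = (7, 2)
  7P = (18, 17)
  8P = (16, 8)
  ... (continuing to 10P)
  10P = O

ord(P) = 10


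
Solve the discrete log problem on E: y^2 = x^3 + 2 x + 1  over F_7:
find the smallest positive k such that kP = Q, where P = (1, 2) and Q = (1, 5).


Enumerate multiples of P until we hit Q = (1, 5):
  1P = (1, 2)
  2P = (0, 1)
  3P = (0, 6)
  4P = (1, 5)
Match found at i = 4.

k = 4


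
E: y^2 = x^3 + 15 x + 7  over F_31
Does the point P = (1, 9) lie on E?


Check whether y^2 = x^3 + 15 x + 7 (mod 31) for (x, y) = (1, 9).
LHS: y^2 = 9^2 mod 31 = 19
RHS: x^3 + 15 x + 7 = 1^3 + 15*1 + 7 mod 31 = 23
LHS != RHS

No, not on the curve


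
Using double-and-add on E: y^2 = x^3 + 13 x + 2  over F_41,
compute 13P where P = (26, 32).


k = 13 = 1101_2 (binary, LSB first: 1011)
Double-and-add from P = (26, 32):
  bit 0 = 1: acc = O + (26, 32) = (26, 32)
  bit 1 = 0: acc unchanged = (26, 32)
  bit 2 = 1: acc = (26, 32) + (2, 6) = (23, 2)
  bit 3 = 1: acc = (23, 2) + (16, 40) = (39, 38)

13P = (39, 38)


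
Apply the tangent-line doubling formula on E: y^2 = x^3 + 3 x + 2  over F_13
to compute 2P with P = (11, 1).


Doubling: s = (3 x1^2 + a) / (2 y1)
s = (3*11^2 + 3) / (2*1) mod 13 = 1
x3 = s^2 - 2 x1 mod 13 = 1^2 - 2*11 = 5
y3 = s (x1 - x3) - y1 mod 13 = 1 * (11 - 5) - 1 = 5

2P = (5, 5)


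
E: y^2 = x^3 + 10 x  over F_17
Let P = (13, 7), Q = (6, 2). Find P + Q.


P != Q, so use the chord formula.
s = (y2 - y1) / (x2 - x1) = (12) / (10) mod 17 = 8
x3 = s^2 - x1 - x2 mod 17 = 8^2 - 13 - 6 = 11
y3 = s (x1 - x3) - y1 mod 17 = 8 * (13 - 11) - 7 = 9

P + Q = (11, 9)


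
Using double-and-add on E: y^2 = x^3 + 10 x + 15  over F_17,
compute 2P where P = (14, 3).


k = 2 = 10_2 (binary, LSB first: 01)
Double-and-add from P = (14, 3):
  bit 0 = 0: acc unchanged = O
  bit 1 = 1: acc = O + (2, 3) = (2, 3)

2P = (2, 3)


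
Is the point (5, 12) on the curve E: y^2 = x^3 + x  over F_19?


Check whether y^2 = x^3 + 1 x + 0 (mod 19) for (x, y) = (5, 12).
LHS: y^2 = 12^2 mod 19 = 11
RHS: x^3 + 1 x + 0 = 5^3 + 1*5 + 0 mod 19 = 16
LHS != RHS

No, not on the curve


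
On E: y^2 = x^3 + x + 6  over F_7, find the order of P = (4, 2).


Compute successive multiples of P until we hit O:
  1P = (4, 2)
  2P = (6, 5)
  3P = (1, 6)
  4P = (3, 6)
  5P = (2, 4)
  6P = (2, 3)
  7P = (3, 1)
  8P = (1, 1)
  ... (continuing to 11P)
  11P = O

ord(P) = 11


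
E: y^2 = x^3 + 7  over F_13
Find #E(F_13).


For each x in F_13, count y with y^2 = x^3 + 0 x + 7 mod 13:
  x = 7: RHS = 12, y in [5, 8]  -> 2 point(s)
  x = 8: RHS = 12, y in [5, 8]  -> 2 point(s)
  x = 11: RHS = 12, y in [5, 8]  -> 2 point(s)
Affine points: 6. Add the point at infinity: total = 7.

#E(F_13) = 7


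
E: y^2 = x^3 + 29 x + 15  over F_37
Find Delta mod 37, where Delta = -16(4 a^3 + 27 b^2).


4 a^3 + 27 b^2 = 4*29^3 + 27*15^2 = 97556 + 6075 = 103631
Delta = -16 * (103631) = -1658096
Delta mod 37 = 22

Delta = 22 (mod 37)


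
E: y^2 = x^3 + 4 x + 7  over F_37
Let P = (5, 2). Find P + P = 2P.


Doubling: s = (3 x1^2 + a) / (2 y1)
s = (3*5^2 + 4) / (2*2) mod 37 = 29
x3 = s^2 - 2 x1 mod 37 = 29^2 - 2*5 = 17
y3 = s (x1 - x3) - y1 mod 37 = 29 * (5 - 17) - 2 = 20

2P = (17, 20)


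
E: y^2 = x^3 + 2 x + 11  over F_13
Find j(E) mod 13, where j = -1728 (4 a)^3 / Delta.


Delta = -16(4 a^3 + 27 b^2) mod 13 = 9
-1728 * (4 a)^3 = -1728 * (4*2)^3 mod 13 = 5
j = 5 * 9^(-1) mod 13 = 2

j = 2 (mod 13)


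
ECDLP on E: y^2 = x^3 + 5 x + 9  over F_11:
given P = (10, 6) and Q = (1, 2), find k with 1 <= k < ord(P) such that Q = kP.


Enumerate multiples of P until we hit Q = (1, 2):
  1P = (10, 6)
  2P = (0, 8)
  3P = (5, 4)
  4P = (1, 2)
Match found at i = 4.

k = 4


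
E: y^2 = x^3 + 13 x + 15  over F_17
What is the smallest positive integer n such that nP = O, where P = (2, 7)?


Compute successive multiples of P until we hit O:
  1P = (2, 7)
  2P = (5, 1)
  3P = (14, 0)
  4P = (5, 16)
  5P = (2, 10)
  6P = O

ord(P) = 6


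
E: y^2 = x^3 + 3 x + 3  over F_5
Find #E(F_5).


For each x in F_5, count y with y^2 = x^3 + 3 x + 3 mod 5:
  x = 3: RHS = 4, y in [2, 3]  -> 2 point(s)
  x = 4: RHS = 4, y in [2, 3]  -> 2 point(s)
Affine points: 4. Add the point at infinity: total = 5.

#E(F_5) = 5


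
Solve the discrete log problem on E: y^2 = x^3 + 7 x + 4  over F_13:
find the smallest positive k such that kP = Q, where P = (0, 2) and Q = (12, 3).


Enumerate multiples of P until we hit Q = (12, 3):
  1P = (0, 2)
  2P = (12, 3)
Match found at i = 2.

k = 2


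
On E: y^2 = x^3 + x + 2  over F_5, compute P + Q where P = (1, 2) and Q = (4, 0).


P != Q, so use the chord formula.
s = (y2 - y1) / (x2 - x1) = (3) / (3) mod 5 = 1
x3 = s^2 - x1 - x2 mod 5 = 1^2 - 1 - 4 = 1
y3 = s (x1 - x3) - y1 mod 5 = 1 * (1 - 1) - 2 = 3

P + Q = (1, 3)


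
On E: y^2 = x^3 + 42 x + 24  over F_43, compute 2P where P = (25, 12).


Doubling: s = (3 x1^2 + a) / (2 y1)
s = (3*25^2 + 42) / (2*12) mod 43 = 10
x3 = s^2 - 2 x1 mod 43 = 10^2 - 2*25 = 7
y3 = s (x1 - x3) - y1 mod 43 = 10 * (25 - 7) - 12 = 39

2P = (7, 39)


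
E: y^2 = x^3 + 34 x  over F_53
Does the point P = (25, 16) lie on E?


Check whether y^2 = x^3 + 34 x + 0 (mod 53) for (x, y) = (25, 16).
LHS: y^2 = 16^2 mod 53 = 44
RHS: x^3 + 34 x + 0 = 25^3 + 34*25 + 0 mod 53 = 45
LHS != RHS

No, not on the curve


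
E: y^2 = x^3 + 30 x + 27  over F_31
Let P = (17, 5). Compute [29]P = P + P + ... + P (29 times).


k = 29 = 11101_2 (binary, LSB first: 10111)
Double-and-add from P = (17, 5):
  bit 0 = 1: acc = O + (17, 5) = (17, 5)
  bit 1 = 0: acc unchanged = (17, 5)
  bit 2 = 1: acc = (17, 5) + (15, 15) = (24, 30)
  bit 3 = 1: acc = (24, 30) + (3, 19) = (8, 2)
  bit 4 = 1: acc = (8, 2) + (4, 26) = (24, 1)

29P = (24, 1)


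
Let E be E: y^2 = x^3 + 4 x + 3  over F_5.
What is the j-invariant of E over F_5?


Delta = -16(4 a^3 + 27 b^2) mod 5 = 1
-1728 * (4 a)^3 = -1728 * (4*4)^3 mod 5 = 2
j = 2 * 1^(-1) mod 5 = 2

j = 2 (mod 5)


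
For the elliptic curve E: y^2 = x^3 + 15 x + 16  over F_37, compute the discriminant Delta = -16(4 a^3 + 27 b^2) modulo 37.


4 a^3 + 27 b^2 = 4*15^3 + 27*16^2 = 13500 + 6912 = 20412
Delta = -16 * (20412) = -326592
Delta mod 37 = 7

Delta = 7 (mod 37)


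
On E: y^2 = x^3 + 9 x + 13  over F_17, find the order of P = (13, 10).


Compute successive multiples of P until we hit O:
  1P = (13, 10)
  2P = (12, 9)
  3P = (10, 10)
  4P = (11, 7)
  5P = (8, 6)
  6P = (15, 2)
  7P = (5, 9)
  8P = (3, 4)
  ... (continuing to 19P)
  19P = O

ord(P) = 19


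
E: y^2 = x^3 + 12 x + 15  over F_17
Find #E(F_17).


For each x in F_17, count y with y^2 = x^3 + 12 x + 15 mod 17:
  x = 0: RHS = 15, y in [7, 10]  -> 2 point(s)
  x = 2: RHS = 13, y in [8, 9]  -> 2 point(s)
  x = 4: RHS = 8, y in [5, 12]  -> 2 point(s)
  x = 5: RHS = 13, y in [8, 9]  -> 2 point(s)
  x = 7: RHS = 0, y in [0]  -> 1 point(s)
  x = 9: RHS = 2, y in [6, 11]  -> 2 point(s)
  x = 10: RHS = 13, y in [8, 9]  -> 2 point(s)
  x = 11: RHS = 16, y in [4, 13]  -> 2 point(s)
  x = 12: RHS = 0, y in [0]  -> 1 point(s)
  x = 15: RHS = 0, y in [0]  -> 1 point(s)
  x = 16: RHS = 2, y in [6, 11]  -> 2 point(s)
Affine points: 19. Add the point at infinity: total = 20.

#E(F_17) = 20


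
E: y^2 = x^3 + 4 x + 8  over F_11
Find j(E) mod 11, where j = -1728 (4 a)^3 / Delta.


Delta = -16(4 a^3 + 27 b^2) mod 11 = 2
-1728 * (4 a)^3 = -1728 * (4*4)^3 mod 11 = 7
j = 7 * 2^(-1) mod 11 = 9

j = 9 (mod 11)


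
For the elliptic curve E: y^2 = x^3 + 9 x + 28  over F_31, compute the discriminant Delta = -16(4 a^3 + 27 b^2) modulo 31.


4 a^3 + 27 b^2 = 4*9^3 + 27*28^2 = 2916 + 21168 = 24084
Delta = -16 * (24084) = -385344
Delta mod 31 = 17

Delta = 17 (mod 31)


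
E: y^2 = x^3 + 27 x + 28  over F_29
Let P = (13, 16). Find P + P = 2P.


Doubling: s = (3 x1^2 + a) / (2 y1)
s = (3*13^2 + 27) / (2*16) mod 29 = 4
x3 = s^2 - 2 x1 mod 29 = 4^2 - 2*13 = 19
y3 = s (x1 - x3) - y1 mod 29 = 4 * (13 - 19) - 16 = 18

2P = (19, 18)


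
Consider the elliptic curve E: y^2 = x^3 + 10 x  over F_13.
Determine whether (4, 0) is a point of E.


Check whether y^2 = x^3 + 10 x + 0 (mod 13) for (x, y) = (4, 0).
LHS: y^2 = 0^2 mod 13 = 0
RHS: x^3 + 10 x + 0 = 4^3 + 10*4 + 0 mod 13 = 0
LHS = RHS

Yes, on the curve


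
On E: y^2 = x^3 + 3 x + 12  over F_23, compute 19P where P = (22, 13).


k = 19 = 10011_2 (binary, LSB first: 11001)
Double-and-add from P = (22, 13):
  bit 0 = 1: acc = O + (22, 13) = (22, 13)
  bit 1 = 1: acc = (22, 13) + (6, 19) = (7, 13)
  bit 2 = 0: acc unchanged = (7, 13)
  bit 3 = 0: acc unchanged = (7, 13)
  bit 4 = 1: acc = (7, 13) + (0, 9) = (6, 4)

19P = (6, 4)


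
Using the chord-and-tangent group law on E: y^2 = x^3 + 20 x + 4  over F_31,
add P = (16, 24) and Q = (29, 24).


P != Q, so use the chord formula.
s = (y2 - y1) / (x2 - x1) = (0) / (13) mod 31 = 0
x3 = s^2 - x1 - x2 mod 31 = 0^2 - 16 - 29 = 17
y3 = s (x1 - x3) - y1 mod 31 = 0 * (16 - 17) - 24 = 7

P + Q = (17, 7)


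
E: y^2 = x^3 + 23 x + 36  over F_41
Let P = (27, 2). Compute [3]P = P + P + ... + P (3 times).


k = 3 = 11_2 (binary, LSB first: 11)
Double-and-add from P = (27, 2):
  bit 0 = 1: acc = O + (27, 2) = (27, 2)
  bit 1 = 1: acc = (27, 2) + (29, 0) = (27, 39)

3P = (27, 39)


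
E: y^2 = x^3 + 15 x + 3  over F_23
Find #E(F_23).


For each x in F_23, count y with y^2 = x^3 + 15 x + 3 mod 23:
  x = 0: RHS = 3, y in [7, 16]  -> 2 point(s)
  x = 2: RHS = 18, y in [8, 15]  -> 2 point(s)
  x = 3: RHS = 6, y in [11, 12]  -> 2 point(s)
  x = 4: RHS = 12, y in [9, 14]  -> 2 point(s)
  x = 9: RHS = 16, y in [4, 19]  -> 2 point(s)
  x = 10: RHS = 3, y in [7, 16]  -> 2 point(s)
  x = 11: RHS = 4, y in [2, 21]  -> 2 point(s)
  x = 12: RHS = 2, y in [5, 18]  -> 2 point(s)
  x = 13: RHS = 3, y in [7, 16]  -> 2 point(s)
  x = 14: RHS = 13, y in [6, 17]  -> 2 point(s)
  x = 20: RHS = 0, y in [0]  -> 1 point(s)
Affine points: 21. Add the point at infinity: total = 22.

#E(F_23) = 22


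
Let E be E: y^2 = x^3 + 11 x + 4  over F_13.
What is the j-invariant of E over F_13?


Delta = -16(4 a^3 + 27 b^2) mod 13 = 9
-1728 * (4 a)^3 = -1728 * (4*11)^3 mod 13 = 8
j = 8 * 9^(-1) mod 13 = 11

j = 11 (mod 13)


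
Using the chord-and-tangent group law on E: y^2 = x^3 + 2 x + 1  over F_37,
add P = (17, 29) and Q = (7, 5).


P != Q, so use the chord formula.
s = (y2 - y1) / (x2 - x1) = (13) / (27) mod 37 = 32
x3 = s^2 - x1 - x2 mod 37 = 32^2 - 17 - 7 = 1
y3 = s (x1 - x3) - y1 mod 37 = 32 * (17 - 1) - 29 = 2

P + Q = (1, 2)


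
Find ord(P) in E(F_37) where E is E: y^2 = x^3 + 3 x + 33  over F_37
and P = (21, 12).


Compute successive multiples of P until we hit O:
  1P = (21, 12)
  2P = (2, 11)
  3P = (18, 31)
  4P = (34, 21)
  5P = (7, 29)
  6P = (5, 32)
  7P = (1, 0)
  8P = (5, 5)
  ... (continuing to 14P)
  14P = O

ord(P) = 14


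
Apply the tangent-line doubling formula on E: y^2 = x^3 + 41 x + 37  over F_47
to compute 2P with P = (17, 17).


Doubling: s = (3 x1^2 + a) / (2 y1)
s = (3*17^2 + 41) / (2*17) mod 47 = 35
x3 = s^2 - 2 x1 mod 47 = 35^2 - 2*17 = 16
y3 = s (x1 - x3) - y1 mod 47 = 35 * (17 - 16) - 17 = 18

2P = (16, 18)


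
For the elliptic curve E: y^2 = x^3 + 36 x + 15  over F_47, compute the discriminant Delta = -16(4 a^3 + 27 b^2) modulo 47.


4 a^3 + 27 b^2 = 4*36^3 + 27*15^2 = 186624 + 6075 = 192699
Delta = -16 * (192699) = -3083184
Delta mod 47 = 16

Delta = 16 (mod 47)


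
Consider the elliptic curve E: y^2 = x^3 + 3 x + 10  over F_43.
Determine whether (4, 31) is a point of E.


Check whether y^2 = x^3 + 3 x + 10 (mod 43) for (x, y) = (4, 31).
LHS: y^2 = 31^2 mod 43 = 15
RHS: x^3 + 3 x + 10 = 4^3 + 3*4 + 10 mod 43 = 0
LHS != RHS

No, not on the curve


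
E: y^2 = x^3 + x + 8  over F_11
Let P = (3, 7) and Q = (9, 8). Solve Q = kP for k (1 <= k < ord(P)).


Enumerate multiples of P until we hit Q = (9, 8):
  1P = (3, 7)
  2P = (9, 3)
  3P = (8, 0)
  4P = (9, 8)
Match found at i = 4.

k = 4


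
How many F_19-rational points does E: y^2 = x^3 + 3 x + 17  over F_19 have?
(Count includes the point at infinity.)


For each x in F_19, count y with y^2 = x^3 + 3 x + 17 mod 19:
  x = 0: RHS = 17, y in [6, 13]  -> 2 point(s)
  x = 4: RHS = 17, y in [6, 13]  -> 2 point(s)
  x = 5: RHS = 5, y in [9, 10]  -> 2 point(s)
  x = 6: RHS = 4, y in [2, 17]  -> 2 point(s)
  x = 7: RHS = 1, y in [1, 18]  -> 2 point(s)
  x = 13: RHS = 11, y in [7, 12]  -> 2 point(s)
  x = 15: RHS = 17, y in [6, 13]  -> 2 point(s)
  x = 16: RHS = 0, y in [0]  -> 1 point(s)
Affine points: 15. Add the point at infinity: total = 16.

#E(F_19) = 16


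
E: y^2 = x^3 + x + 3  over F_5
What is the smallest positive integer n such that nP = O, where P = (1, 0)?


Compute successive multiples of P until we hit O:
  1P = (1, 0)
  2P = O

ord(P) = 2


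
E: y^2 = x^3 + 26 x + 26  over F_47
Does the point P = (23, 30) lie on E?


Check whether y^2 = x^3 + 26 x + 26 (mod 47) for (x, y) = (23, 30).
LHS: y^2 = 30^2 mod 47 = 7
RHS: x^3 + 26 x + 26 = 23^3 + 26*23 + 26 mod 47 = 7
LHS = RHS

Yes, on the curve


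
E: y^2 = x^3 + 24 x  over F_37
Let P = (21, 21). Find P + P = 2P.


Doubling: s = (3 x1^2 + a) / (2 y1)
s = (3*21^2 + 24) / (2*21) mod 37 = 3
x3 = s^2 - 2 x1 mod 37 = 3^2 - 2*21 = 4
y3 = s (x1 - x3) - y1 mod 37 = 3 * (21 - 4) - 21 = 30

2P = (4, 30)


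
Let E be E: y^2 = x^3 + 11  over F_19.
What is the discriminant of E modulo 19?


4 a^3 + 27 b^2 = 4*0^3 + 27*11^2 = 0 + 3267 = 3267
Delta = -16 * (3267) = -52272
Delta mod 19 = 16

Delta = 16 (mod 19)


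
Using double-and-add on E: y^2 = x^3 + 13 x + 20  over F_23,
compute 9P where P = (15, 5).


k = 9 = 1001_2 (binary, LSB first: 1001)
Double-and-add from P = (15, 5):
  bit 0 = 1: acc = O + (15, 5) = (15, 5)
  bit 1 = 0: acc unchanged = (15, 5)
  bit 2 = 0: acc unchanged = (15, 5)
  bit 3 = 1: acc = (15, 5) + (5, 7) = (15, 18)

9P = (15, 18)


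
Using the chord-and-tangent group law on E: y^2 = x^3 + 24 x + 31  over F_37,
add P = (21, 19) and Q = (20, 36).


P != Q, so use the chord formula.
s = (y2 - y1) / (x2 - x1) = (17) / (36) mod 37 = 20
x3 = s^2 - x1 - x2 mod 37 = 20^2 - 21 - 20 = 26
y3 = s (x1 - x3) - y1 mod 37 = 20 * (21 - 26) - 19 = 29

P + Q = (26, 29)


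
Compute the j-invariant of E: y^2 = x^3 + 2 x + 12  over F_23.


Delta = -16(4 a^3 + 27 b^2) mod 23 = 1
-1728 * (4 a)^3 = -1728 * (4*2)^3 mod 23 = 5
j = 5 * 1^(-1) mod 23 = 5

j = 5 (mod 23)


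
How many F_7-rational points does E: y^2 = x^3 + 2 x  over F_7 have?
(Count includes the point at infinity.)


For each x in F_7, count y with y^2 = x^3 + 2 x + 0 mod 7:
  x = 0: RHS = 0, y in [0]  -> 1 point(s)
  x = 4: RHS = 2, y in [3, 4]  -> 2 point(s)
  x = 5: RHS = 2, y in [3, 4]  -> 2 point(s)
  x = 6: RHS = 4, y in [2, 5]  -> 2 point(s)
Affine points: 7. Add the point at infinity: total = 8.

#E(F_7) = 8


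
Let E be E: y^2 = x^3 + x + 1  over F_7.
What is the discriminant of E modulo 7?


4 a^3 + 27 b^2 = 4*1^3 + 27*1^2 = 4 + 27 = 31
Delta = -16 * (31) = -496
Delta mod 7 = 1

Delta = 1 (mod 7)


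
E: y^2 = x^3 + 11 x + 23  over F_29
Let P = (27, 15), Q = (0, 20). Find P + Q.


P != Q, so use the chord formula.
s = (y2 - y1) / (x2 - x1) = (5) / (2) mod 29 = 17
x3 = s^2 - x1 - x2 mod 29 = 17^2 - 27 - 0 = 1
y3 = s (x1 - x3) - y1 mod 29 = 17 * (27 - 1) - 15 = 21

P + Q = (1, 21)


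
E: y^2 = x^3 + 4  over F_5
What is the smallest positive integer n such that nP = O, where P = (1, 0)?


Compute successive multiples of P until we hit O:
  1P = (1, 0)
  2P = O

ord(P) = 2


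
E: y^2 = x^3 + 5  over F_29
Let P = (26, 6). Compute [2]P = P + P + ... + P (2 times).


k = 2 = 10_2 (binary, LSB first: 01)
Double-and-add from P = (26, 6):
  bit 0 = 0: acc unchanged = O
  bit 1 = 1: acc = O + (2, 19) = (2, 19)

2P = (2, 19)


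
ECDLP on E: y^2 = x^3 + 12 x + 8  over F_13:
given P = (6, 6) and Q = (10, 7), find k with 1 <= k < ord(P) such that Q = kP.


Enumerate multiples of P until we hit Q = (10, 7):
  1P = (6, 6)
  2P = (10, 6)
  3P = (10, 7)
Match found at i = 3.

k = 3


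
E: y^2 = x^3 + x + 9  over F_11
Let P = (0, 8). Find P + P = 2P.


Doubling: s = (3 x1^2 + a) / (2 y1)
s = (3*0^2 + 1) / (2*8) mod 11 = 9
x3 = s^2 - 2 x1 mod 11 = 9^2 - 2*0 = 4
y3 = s (x1 - x3) - y1 mod 11 = 9 * (0 - 4) - 8 = 0

2P = (4, 0)


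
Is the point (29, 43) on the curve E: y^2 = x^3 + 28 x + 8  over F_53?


Check whether y^2 = x^3 + 28 x + 8 (mod 53) for (x, y) = (29, 43).
LHS: y^2 = 43^2 mod 53 = 47
RHS: x^3 + 28 x + 8 = 29^3 + 28*29 + 8 mod 53 = 34
LHS != RHS

No, not on the curve


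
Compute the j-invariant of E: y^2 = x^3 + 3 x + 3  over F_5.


Delta = -16(4 a^3 + 27 b^2) mod 5 = 4
-1728 * (4 a)^3 = -1728 * (4*3)^3 mod 5 = 1
j = 1 * 4^(-1) mod 5 = 4

j = 4 (mod 5)


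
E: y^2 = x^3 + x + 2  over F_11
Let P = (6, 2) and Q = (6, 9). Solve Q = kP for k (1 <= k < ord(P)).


Enumerate multiples of P until we hit Q = (6, 9):
  1P = (6, 2)
  2P = (8, 4)
  3P = (9, 6)
  4P = (10, 0)
  5P = (9, 5)
  6P = (8, 7)
  7P = (6, 9)
Match found at i = 7.

k = 7


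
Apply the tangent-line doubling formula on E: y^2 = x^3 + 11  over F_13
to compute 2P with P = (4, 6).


Doubling: s = (3 x1^2 + a) / (2 y1)
s = (3*4^2 + 0) / (2*6) mod 13 = 4
x3 = s^2 - 2 x1 mod 13 = 4^2 - 2*4 = 8
y3 = s (x1 - x3) - y1 mod 13 = 4 * (4 - 8) - 6 = 4

2P = (8, 4)


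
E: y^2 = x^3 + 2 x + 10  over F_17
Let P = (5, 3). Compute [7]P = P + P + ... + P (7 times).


k = 7 = 111_2 (binary, LSB first: 111)
Double-and-add from P = (5, 3):
  bit 0 = 1: acc = O + (5, 3) = (5, 3)
  bit 1 = 1: acc = (5, 3) + (5, 14) = O
  bit 2 = 1: acc = O + (5, 3) = (5, 3)

7P = (5, 3)


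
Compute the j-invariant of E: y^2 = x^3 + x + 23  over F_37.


Delta = -16(4 a^3 + 27 b^2) mod 37 = 31
-1728 * (4 a)^3 = -1728 * (4*1)^3 mod 37 = 1
j = 1 * 31^(-1) mod 37 = 6

j = 6 (mod 37)


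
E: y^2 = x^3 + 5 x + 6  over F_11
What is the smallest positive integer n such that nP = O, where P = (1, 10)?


Compute successive multiples of P until we hit O:
  1P = (1, 10)
  2P = (3, 9)
  3P = (10, 0)
  4P = (3, 2)
  5P = (1, 1)
  6P = O

ord(P) = 6


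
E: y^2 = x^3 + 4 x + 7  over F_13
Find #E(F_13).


For each x in F_13, count y with y^2 = x^3 + 4 x + 7 mod 13:
  x = 1: RHS = 12, y in [5, 8]  -> 2 point(s)
  x = 2: RHS = 10, y in [6, 7]  -> 2 point(s)
  x = 4: RHS = 9, y in [3, 10]  -> 2 point(s)
  x = 5: RHS = 9, y in [3, 10]  -> 2 point(s)
  x = 6: RHS = 0, y in [0]  -> 1 point(s)
  x = 7: RHS = 1, y in [1, 12]  -> 2 point(s)
  x = 11: RHS = 4, y in [2, 11]  -> 2 point(s)
Affine points: 13. Add the point at infinity: total = 14.

#E(F_13) = 14


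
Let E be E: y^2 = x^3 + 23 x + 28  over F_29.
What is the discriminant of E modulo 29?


4 a^3 + 27 b^2 = 4*23^3 + 27*28^2 = 48668 + 21168 = 69836
Delta = -16 * (69836) = -1117376
Delta mod 29 = 23

Delta = 23 (mod 29)


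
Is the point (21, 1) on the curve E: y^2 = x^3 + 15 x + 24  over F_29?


Check whether y^2 = x^3 + 15 x + 24 (mod 29) for (x, y) = (21, 1).
LHS: y^2 = 1^2 mod 29 = 1
RHS: x^3 + 15 x + 24 = 21^3 + 15*21 + 24 mod 29 = 1
LHS = RHS

Yes, on the curve


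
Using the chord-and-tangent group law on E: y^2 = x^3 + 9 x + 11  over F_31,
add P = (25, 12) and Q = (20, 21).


P != Q, so use the chord formula.
s = (y2 - y1) / (x2 - x1) = (9) / (26) mod 31 = 23
x3 = s^2 - x1 - x2 mod 31 = 23^2 - 25 - 20 = 19
y3 = s (x1 - x3) - y1 mod 31 = 23 * (25 - 19) - 12 = 2

P + Q = (19, 2)


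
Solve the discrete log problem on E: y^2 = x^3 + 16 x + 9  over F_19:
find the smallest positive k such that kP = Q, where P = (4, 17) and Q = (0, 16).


Enumerate multiples of P until we hit Q = (0, 16):
  1P = (4, 17)
  2P = (1, 11)
  3P = (18, 12)
  4P = (17, 8)
  5P = (5, 10)
  6P = (2, 7)
  7P = (0, 3)
  8P = (13, 18)
  9P = (6, 6)
  10P = (6, 13)
  11P = (13, 1)
  12P = (0, 16)
Match found at i = 12.

k = 12


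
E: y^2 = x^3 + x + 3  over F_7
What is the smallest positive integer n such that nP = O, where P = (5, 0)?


Compute successive multiples of P until we hit O:
  1P = (5, 0)
  2P = O

ord(P) = 2


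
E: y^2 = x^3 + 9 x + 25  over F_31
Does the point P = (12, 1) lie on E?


Check whether y^2 = x^3 + 9 x + 25 (mod 31) for (x, y) = (12, 1).
LHS: y^2 = 1^2 mod 31 = 1
RHS: x^3 + 9 x + 25 = 12^3 + 9*12 + 25 mod 31 = 1
LHS = RHS

Yes, on the curve


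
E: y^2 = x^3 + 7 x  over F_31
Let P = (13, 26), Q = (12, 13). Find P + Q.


P != Q, so use the chord formula.
s = (y2 - y1) / (x2 - x1) = (18) / (30) mod 31 = 13
x3 = s^2 - x1 - x2 mod 31 = 13^2 - 13 - 12 = 20
y3 = s (x1 - x3) - y1 mod 31 = 13 * (13 - 20) - 26 = 7

P + Q = (20, 7)


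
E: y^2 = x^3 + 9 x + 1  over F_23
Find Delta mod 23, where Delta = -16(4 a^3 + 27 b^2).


4 a^3 + 27 b^2 = 4*9^3 + 27*1^2 = 2916 + 27 = 2943
Delta = -16 * (2943) = -47088
Delta mod 23 = 16

Delta = 16 (mod 23)


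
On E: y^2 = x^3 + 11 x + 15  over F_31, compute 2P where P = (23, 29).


Doubling: s = (3 x1^2 + a) / (2 y1)
s = (3*23^2 + 11) / (2*29) mod 31 = 19
x3 = s^2 - 2 x1 mod 31 = 19^2 - 2*23 = 5
y3 = s (x1 - x3) - y1 mod 31 = 19 * (23 - 5) - 29 = 3

2P = (5, 3)


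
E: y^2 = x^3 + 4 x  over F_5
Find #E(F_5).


For each x in F_5, count y with y^2 = x^3 + 4 x + 0 mod 5:
  x = 0: RHS = 0, y in [0]  -> 1 point(s)
  x = 1: RHS = 0, y in [0]  -> 1 point(s)
  x = 2: RHS = 1, y in [1, 4]  -> 2 point(s)
  x = 3: RHS = 4, y in [2, 3]  -> 2 point(s)
  x = 4: RHS = 0, y in [0]  -> 1 point(s)
Affine points: 7. Add the point at infinity: total = 8.

#E(F_5) = 8


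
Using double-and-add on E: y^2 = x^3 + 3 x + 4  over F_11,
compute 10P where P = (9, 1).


k = 10 = 1010_2 (binary, LSB first: 0101)
Double-and-add from P = (9, 1):
  bit 0 = 0: acc unchanged = O
  bit 1 = 1: acc = O + (8, 1) = (8, 1)
  bit 2 = 0: acc unchanged = (8, 1)
  bit 3 = 1: acc = (8, 1) + (4, 5) = (0, 2)

10P = (0, 2)


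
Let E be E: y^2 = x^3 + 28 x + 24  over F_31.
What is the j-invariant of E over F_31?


Delta = -16(4 a^3 + 27 b^2) mod 31 = 28
-1728 * (4 a)^3 = -1728 * (4*28)^3 mod 31 = 2
j = 2 * 28^(-1) mod 31 = 20

j = 20 (mod 31)


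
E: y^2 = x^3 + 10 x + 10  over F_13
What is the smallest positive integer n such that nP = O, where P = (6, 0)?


Compute successive multiples of P until we hit O:
  1P = (6, 0)
  2P = O

ord(P) = 2


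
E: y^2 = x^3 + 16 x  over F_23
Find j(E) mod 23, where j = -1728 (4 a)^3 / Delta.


Delta = -16(4 a^3 + 27 b^2) mod 23 = 10
-1728 * (4 a)^3 = -1728 * (4*16)^3 mod 23 = 7
j = 7 * 10^(-1) mod 23 = 3

j = 3 (mod 23)


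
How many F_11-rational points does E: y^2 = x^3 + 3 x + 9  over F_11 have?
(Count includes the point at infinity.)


For each x in F_11, count y with y^2 = x^3 + 3 x + 9 mod 11:
  x = 0: RHS = 9, y in [3, 8]  -> 2 point(s)
  x = 2: RHS = 1, y in [1, 10]  -> 2 point(s)
  x = 3: RHS = 1, y in [1, 10]  -> 2 point(s)
  x = 6: RHS = 1, y in [1, 10]  -> 2 point(s)
  x = 10: RHS = 5, y in [4, 7]  -> 2 point(s)
Affine points: 10. Add the point at infinity: total = 11.

#E(F_11) = 11


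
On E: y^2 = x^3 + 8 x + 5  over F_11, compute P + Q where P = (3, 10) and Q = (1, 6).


P != Q, so use the chord formula.
s = (y2 - y1) / (x2 - x1) = (7) / (9) mod 11 = 2
x3 = s^2 - x1 - x2 mod 11 = 2^2 - 3 - 1 = 0
y3 = s (x1 - x3) - y1 mod 11 = 2 * (3 - 0) - 10 = 7

P + Q = (0, 7)


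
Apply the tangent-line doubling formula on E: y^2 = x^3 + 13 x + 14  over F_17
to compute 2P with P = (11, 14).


Doubling: s = (3 x1^2 + a) / (2 y1)
s = (3*11^2 + 13) / (2*14) mod 17 = 11
x3 = s^2 - 2 x1 mod 17 = 11^2 - 2*11 = 14
y3 = s (x1 - x3) - y1 mod 17 = 11 * (11 - 14) - 14 = 4

2P = (14, 4)


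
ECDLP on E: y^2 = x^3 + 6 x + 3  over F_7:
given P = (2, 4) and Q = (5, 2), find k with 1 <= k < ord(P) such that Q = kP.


Enumerate multiples of P until we hit Q = (5, 2):
  1P = (2, 4)
  2P = (5, 5)
  3P = (4, 0)
  4P = (5, 2)
Match found at i = 4.

k = 4


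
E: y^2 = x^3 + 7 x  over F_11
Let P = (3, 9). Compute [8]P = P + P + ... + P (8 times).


k = 8 = 1000_2 (binary, LSB first: 0001)
Double-and-add from P = (3, 9):
  bit 0 = 0: acc unchanged = O
  bit 1 = 0: acc unchanged = O
  bit 2 = 0: acc unchanged = O
  bit 3 = 1: acc = O + (3, 2) = (3, 2)

8P = (3, 2)


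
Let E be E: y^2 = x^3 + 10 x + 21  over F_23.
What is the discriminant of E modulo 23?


4 a^3 + 27 b^2 = 4*10^3 + 27*21^2 = 4000 + 11907 = 15907
Delta = -16 * (15907) = -254512
Delta mod 23 = 6

Delta = 6 (mod 23)


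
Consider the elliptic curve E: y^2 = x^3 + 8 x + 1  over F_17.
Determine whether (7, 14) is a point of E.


Check whether y^2 = x^3 + 8 x + 1 (mod 17) for (x, y) = (7, 14).
LHS: y^2 = 14^2 mod 17 = 9
RHS: x^3 + 8 x + 1 = 7^3 + 8*7 + 1 mod 17 = 9
LHS = RHS

Yes, on the curve


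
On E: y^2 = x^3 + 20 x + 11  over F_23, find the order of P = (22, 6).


Compute successive multiples of P until we hit O:
  1P = (22, 6)
  2P = (2, 17)
  3P = (15, 12)
  4P = (21, 3)
  5P = (12, 1)
  6P = (18, 19)
  7P = (18, 4)
  8P = (12, 22)
  ... (continuing to 13P)
  13P = O

ord(P) = 13


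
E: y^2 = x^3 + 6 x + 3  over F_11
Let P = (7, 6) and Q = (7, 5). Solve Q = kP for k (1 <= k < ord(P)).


Enumerate multiples of P until we hit Q = (7, 5):
  1P = (7, 6)
  2P = (9, 7)
  3P = (9, 4)
  4P = (7, 5)
Match found at i = 4.

k = 4


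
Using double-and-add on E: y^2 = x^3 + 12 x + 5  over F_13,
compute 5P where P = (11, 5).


k = 5 = 101_2 (binary, LSB first: 101)
Double-and-add from P = (11, 5):
  bit 0 = 1: acc = O + (11, 5) = (11, 5)
  bit 1 = 0: acc unchanged = (11, 5)
  bit 2 = 1: acc = (11, 5) + (7, 4) = (4, 0)

5P = (4, 0)


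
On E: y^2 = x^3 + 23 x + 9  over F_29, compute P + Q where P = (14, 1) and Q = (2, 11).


P != Q, so use the chord formula.
s = (y2 - y1) / (x2 - x1) = (10) / (17) mod 29 = 4
x3 = s^2 - x1 - x2 mod 29 = 4^2 - 14 - 2 = 0
y3 = s (x1 - x3) - y1 mod 29 = 4 * (14 - 0) - 1 = 26

P + Q = (0, 26)


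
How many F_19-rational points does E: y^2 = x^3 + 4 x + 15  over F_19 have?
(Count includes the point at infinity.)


For each x in F_19, count y with y^2 = x^3 + 4 x + 15 mod 19:
  x = 1: RHS = 1, y in [1, 18]  -> 2 point(s)
  x = 3: RHS = 16, y in [4, 15]  -> 2 point(s)
  x = 4: RHS = 0, y in [0]  -> 1 point(s)
  x = 7: RHS = 6, y in [5, 14]  -> 2 point(s)
  x = 9: RHS = 1, y in [1, 18]  -> 2 point(s)
  x = 12: RHS = 5, y in [9, 10]  -> 2 point(s)
  x = 15: RHS = 11, y in [7, 12]  -> 2 point(s)
Affine points: 13. Add the point at infinity: total = 14.

#E(F_19) = 14


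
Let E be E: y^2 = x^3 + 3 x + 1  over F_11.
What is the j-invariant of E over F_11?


Delta = -16(4 a^3 + 27 b^2) mod 11 = 7
-1728 * (4 a)^3 = -1728 * (4*3)^3 mod 11 = 10
j = 10 * 7^(-1) mod 11 = 3

j = 3 (mod 11)


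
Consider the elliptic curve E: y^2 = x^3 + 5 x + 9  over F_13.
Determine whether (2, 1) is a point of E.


Check whether y^2 = x^3 + 5 x + 9 (mod 13) for (x, y) = (2, 1).
LHS: y^2 = 1^2 mod 13 = 1
RHS: x^3 + 5 x + 9 = 2^3 + 5*2 + 9 mod 13 = 1
LHS = RHS

Yes, on the curve


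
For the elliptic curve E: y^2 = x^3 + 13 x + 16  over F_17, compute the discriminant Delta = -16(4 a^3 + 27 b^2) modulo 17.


4 a^3 + 27 b^2 = 4*13^3 + 27*16^2 = 8788 + 6912 = 15700
Delta = -16 * (15700) = -251200
Delta mod 17 = 9

Delta = 9 (mod 17)


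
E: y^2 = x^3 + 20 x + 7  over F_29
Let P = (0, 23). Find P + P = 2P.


Doubling: s = (3 x1^2 + a) / (2 y1)
s = (3*0^2 + 20) / (2*23) mod 29 = 8
x3 = s^2 - 2 x1 mod 29 = 8^2 - 2*0 = 6
y3 = s (x1 - x3) - y1 mod 29 = 8 * (0 - 6) - 23 = 16

2P = (6, 16)


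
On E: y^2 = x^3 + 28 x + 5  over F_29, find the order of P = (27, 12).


Compute successive multiples of P until we hit O:
  1P = (27, 12)
  2P = (10, 26)
  3P = (28, 11)
  4P = (4, 23)
  5P = (7, 15)
  6P = (8, 4)
  7P = (19, 28)
  8P = (16, 24)
  ... (continuing to 18P)
  18P = O

ord(P) = 18


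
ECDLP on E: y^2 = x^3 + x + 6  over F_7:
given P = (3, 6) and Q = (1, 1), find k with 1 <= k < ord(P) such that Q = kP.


Enumerate multiples of P until we hit Q = (1, 1):
  1P = (3, 6)
  2P = (1, 1)
Match found at i = 2.

k = 2


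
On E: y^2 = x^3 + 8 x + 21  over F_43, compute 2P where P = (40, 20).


Doubling: s = (3 x1^2 + a) / (2 y1)
s = (3*40^2 + 8) / (2*20) mod 43 = 17
x3 = s^2 - 2 x1 mod 43 = 17^2 - 2*40 = 37
y3 = s (x1 - x3) - y1 mod 43 = 17 * (40 - 37) - 20 = 31

2P = (37, 31)


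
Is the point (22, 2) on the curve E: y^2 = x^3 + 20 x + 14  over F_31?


Check whether y^2 = x^3 + 20 x + 14 (mod 31) for (x, y) = (22, 2).
LHS: y^2 = 2^2 mod 31 = 4
RHS: x^3 + 20 x + 14 = 22^3 + 20*22 + 14 mod 31 = 4
LHS = RHS

Yes, on the curve


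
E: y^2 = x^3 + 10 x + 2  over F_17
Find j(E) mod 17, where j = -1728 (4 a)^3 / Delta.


Delta = -16(4 a^3 + 27 b^2) mod 17 = 11
-1728 * (4 a)^3 = -1728 * (4*10)^3 mod 17 = 4
j = 4 * 11^(-1) mod 17 = 5

j = 5 (mod 17)


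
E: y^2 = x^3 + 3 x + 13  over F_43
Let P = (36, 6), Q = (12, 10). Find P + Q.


P != Q, so use the chord formula.
s = (y2 - y1) / (x2 - x1) = (4) / (19) mod 43 = 7
x3 = s^2 - x1 - x2 mod 43 = 7^2 - 36 - 12 = 1
y3 = s (x1 - x3) - y1 mod 43 = 7 * (36 - 1) - 6 = 24

P + Q = (1, 24)


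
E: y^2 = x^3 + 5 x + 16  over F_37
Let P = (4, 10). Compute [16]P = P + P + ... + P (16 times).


k = 16 = 10000_2 (binary, LSB first: 00001)
Double-and-add from P = (4, 10):
  bit 0 = 0: acc unchanged = O
  bit 1 = 0: acc unchanged = O
  bit 2 = 0: acc unchanged = O
  bit 3 = 0: acc unchanged = O
  bit 4 = 1: acc = O + (13, 13) = (13, 13)

16P = (13, 13)


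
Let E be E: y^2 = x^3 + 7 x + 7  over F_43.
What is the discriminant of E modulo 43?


4 a^3 + 27 b^2 = 4*7^3 + 27*7^2 = 1372 + 1323 = 2695
Delta = -16 * (2695) = -43120
Delta mod 43 = 9

Delta = 9 (mod 43)


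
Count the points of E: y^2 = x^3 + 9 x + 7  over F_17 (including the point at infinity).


For each x in F_17, count y with y^2 = x^3 + 9 x + 7 mod 17:
  x = 1: RHS = 0, y in [0]  -> 1 point(s)
  x = 2: RHS = 16, y in [4, 13]  -> 2 point(s)
  x = 8: RHS = 13, y in [8, 9]  -> 2 point(s)
  x = 9: RHS = 1, y in [1, 16]  -> 2 point(s)
  x = 10: RHS = 9, y in [3, 14]  -> 2 point(s)
  x = 11: RHS = 9, y in [3, 14]  -> 2 point(s)
  x = 13: RHS = 9, y in [3, 14]  -> 2 point(s)
  x = 14: RHS = 4, y in [2, 15]  -> 2 point(s)
  x = 15: RHS = 15, y in [7, 10]  -> 2 point(s)
Affine points: 17. Add the point at infinity: total = 18.

#E(F_17) = 18


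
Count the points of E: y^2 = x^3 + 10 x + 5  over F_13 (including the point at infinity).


For each x in F_13, count y with y^2 = x^3 + 10 x + 5 mod 13:
  x = 1: RHS = 3, y in [4, 9]  -> 2 point(s)
  x = 3: RHS = 10, y in [6, 7]  -> 2 point(s)
  x = 8: RHS = 12, y in [5, 8]  -> 2 point(s)
  x = 10: RHS = 0, y in [0]  -> 1 point(s)
  x = 11: RHS = 3, y in [4, 9]  -> 2 point(s)
Affine points: 9. Add the point at infinity: total = 10.

#E(F_13) = 10


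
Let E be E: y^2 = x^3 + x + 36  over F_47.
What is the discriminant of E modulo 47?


4 a^3 + 27 b^2 = 4*1^3 + 27*36^2 = 4 + 34992 = 34996
Delta = -16 * (34996) = -559936
Delta mod 47 = 22

Delta = 22 (mod 47)


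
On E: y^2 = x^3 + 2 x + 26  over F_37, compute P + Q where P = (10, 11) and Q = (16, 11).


P != Q, so use the chord formula.
s = (y2 - y1) / (x2 - x1) = (0) / (6) mod 37 = 0
x3 = s^2 - x1 - x2 mod 37 = 0^2 - 10 - 16 = 11
y3 = s (x1 - x3) - y1 mod 37 = 0 * (10 - 11) - 11 = 26

P + Q = (11, 26)


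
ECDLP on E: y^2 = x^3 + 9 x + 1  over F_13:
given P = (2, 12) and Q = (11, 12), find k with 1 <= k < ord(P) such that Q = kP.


Enumerate multiples of P until we hit Q = (11, 12):
  1P = (2, 12)
  2P = (12, 2)
  3P = (0, 12)
  4P = (11, 1)
  5P = (10, 5)
  6P = (4, 6)
  7P = (3, 4)
  8P = (7, 2)
  9P = (8, 0)
  10P = (7, 11)
  11P = (3, 9)
  12P = (4, 7)
  13P = (10, 8)
  14P = (11, 12)
Match found at i = 14.

k = 14


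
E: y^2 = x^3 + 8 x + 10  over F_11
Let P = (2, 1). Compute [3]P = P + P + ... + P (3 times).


k = 3 = 11_2 (binary, LSB first: 11)
Double-and-add from P = (2, 1):
  bit 0 = 1: acc = O + (2, 1) = (2, 1)
  bit 1 = 1: acc = (2, 1) + (8, 5) = (10, 1)

3P = (10, 1)


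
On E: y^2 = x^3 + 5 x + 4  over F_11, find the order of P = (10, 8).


Compute successive multiples of P until we hit O:
  1P = (10, 8)
  2P = (5, 0)
  3P = (10, 3)
  4P = O

ord(P) = 4


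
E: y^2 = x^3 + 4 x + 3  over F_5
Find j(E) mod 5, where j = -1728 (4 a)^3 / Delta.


Delta = -16(4 a^3 + 27 b^2) mod 5 = 1
-1728 * (4 a)^3 = -1728 * (4*4)^3 mod 5 = 2
j = 2 * 1^(-1) mod 5 = 2

j = 2 (mod 5)


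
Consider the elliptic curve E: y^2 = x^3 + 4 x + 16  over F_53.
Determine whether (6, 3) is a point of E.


Check whether y^2 = x^3 + 4 x + 16 (mod 53) for (x, y) = (6, 3).
LHS: y^2 = 3^2 mod 53 = 9
RHS: x^3 + 4 x + 16 = 6^3 + 4*6 + 16 mod 53 = 44
LHS != RHS

No, not on the curve


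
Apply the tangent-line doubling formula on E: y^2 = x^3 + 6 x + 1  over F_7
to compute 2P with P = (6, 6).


Doubling: s = (3 x1^2 + a) / (2 y1)
s = (3*6^2 + 6) / (2*6) mod 7 = 6
x3 = s^2 - 2 x1 mod 7 = 6^2 - 2*6 = 3
y3 = s (x1 - x3) - y1 mod 7 = 6 * (6 - 3) - 6 = 5

2P = (3, 5)


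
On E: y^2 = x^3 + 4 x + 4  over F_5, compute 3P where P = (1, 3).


k = 3 = 11_2 (binary, LSB first: 11)
Double-and-add from P = (1, 3):
  bit 0 = 1: acc = O + (1, 3) = (1, 3)
  bit 1 = 1: acc = (1, 3) + (2, 0) = (1, 2)

3P = (1, 2)


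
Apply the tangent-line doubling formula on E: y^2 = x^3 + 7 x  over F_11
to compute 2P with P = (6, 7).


Doubling: s = (3 x1^2 + a) / (2 y1)
s = (3*6^2 + 7) / (2*7) mod 11 = 9
x3 = s^2 - 2 x1 mod 11 = 9^2 - 2*6 = 3
y3 = s (x1 - x3) - y1 mod 11 = 9 * (6 - 3) - 7 = 9

2P = (3, 9)


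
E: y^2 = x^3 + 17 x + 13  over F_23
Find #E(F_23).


For each x in F_23, count y with y^2 = x^3 + 17 x + 13 mod 23:
  x = 0: RHS = 13, y in [6, 17]  -> 2 point(s)
  x = 1: RHS = 8, y in [10, 13]  -> 2 point(s)
  x = 2: RHS = 9, y in [3, 20]  -> 2 point(s)
  x = 5: RHS = 16, y in [4, 19]  -> 2 point(s)
  x = 6: RHS = 9, y in [3, 20]  -> 2 point(s)
  x = 11: RHS = 13, y in [6, 17]  -> 2 point(s)
  x = 12: RHS = 13, y in [6, 17]  -> 2 point(s)
  x = 13: RHS = 16, y in [4, 19]  -> 2 point(s)
  x = 15: RHS = 9, y in [3, 20]  -> 2 point(s)
  x = 20: RHS = 4, y in [2, 21]  -> 2 point(s)
  x = 22: RHS = 18, y in [8, 15]  -> 2 point(s)
Affine points: 22. Add the point at infinity: total = 23.

#E(F_23) = 23


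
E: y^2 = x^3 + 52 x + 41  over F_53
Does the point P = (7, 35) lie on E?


Check whether y^2 = x^3 + 52 x + 41 (mod 53) for (x, y) = (7, 35).
LHS: y^2 = 35^2 mod 53 = 6
RHS: x^3 + 52 x + 41 = 7^3 + 52*7 + 41 mod 53 = 6
LHS = RHS

Yes, on the curve


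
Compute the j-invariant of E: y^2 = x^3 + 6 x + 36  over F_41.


Delta = -16(4 a^3 + 27 b^2) mod 41 = 17
-1728 * (4 a)^3 = -1728 * (4*6)^3 mod 41 = 40
j = 40 * 17^(-1) mod 41 = 12

j = 12 (mod 41)


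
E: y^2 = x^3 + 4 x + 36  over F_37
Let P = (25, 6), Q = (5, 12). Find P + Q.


P != Q, so use the chord formula.
s = (y2 - y1) / (x2 - x1) = (6) / (17) mod 37 = 33
x3 = s^2 - x1 - x2 mod 37 = 33^2 - 25 - 5 = 23
y3 = s (x1 - x3) - y1 mod 37 = 33 * (25 - 23) - 6 = 23

P + Q = (23, 23)


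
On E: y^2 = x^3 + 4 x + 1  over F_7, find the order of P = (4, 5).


Compute successive multiples of P until we hit O:
  1P = (4, 5)
  2P = (0, 6)
  3P = (0, 1)
  4P = (4, 2)
  5P = O

ord(P) = 5


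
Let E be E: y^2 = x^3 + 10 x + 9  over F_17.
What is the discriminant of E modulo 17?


4 a^3 + 27 b^2 = 4*10^3 + 27*9^2 = 4000 + 2187 = 6187
Delta = -16 * (6187) = -98992
Delta mod 17 = 16

Delta = 16 (mod 17)


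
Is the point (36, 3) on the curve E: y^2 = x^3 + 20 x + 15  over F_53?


Check whether y^2 = x^3 + 20 x + 15 (mod 53) for (x, y) = (36, 3).
LHS: y^2 = 3^2 mod 53 = 9
RHS: x^3 + 20 x + 15 = 36^3 + 20*36 + 15 mod 53 = 9
LHS = RHS

Yes, on the curve


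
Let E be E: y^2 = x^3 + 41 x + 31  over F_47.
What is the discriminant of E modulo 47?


4 a^3 + 27 b^2 = 4*41^3 + 27*31^2 = 275684 + 25947 = 301631
Delta = -16 * (301631) = -4826096
Delta mod 47 = 5

Delta = 5 (mod 47)


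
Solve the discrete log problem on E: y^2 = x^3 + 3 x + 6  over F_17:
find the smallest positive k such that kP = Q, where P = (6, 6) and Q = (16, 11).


Enumerate multiples of P until we hit Q = (16, 11):
  1P = (6, 6)
  2P = (13, 10)
  3P = (7, 8)
  4P = (8, 7)
  5P = (16, 6)
  6P = (12, 11)
  7P = (3, 5)
  8P = (10, 4)
  9P = (14, 15)
  10P = (15, 3)
  11P = (15, 14)
  12P = (14, 2)
  13P = (10, 13)
  14P = (3, 12)
  15P = (12, 6)
  16P = (16, 11)
Match found at i = 16.

k = 16


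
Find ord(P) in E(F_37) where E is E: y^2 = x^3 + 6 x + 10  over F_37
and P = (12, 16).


Compute successive multiples of P until we hit O:
  1P = (12, 16)
  2P = (10, 16)
  3P = (15, 21)
  4P = (21, 6)
  5P = (13, 18)
  6P = (16, 13)
  7P = (35, 29)
  8P = (2, 17)
  ... (continuing to 45P)
  45P = O

ord(P) = 45


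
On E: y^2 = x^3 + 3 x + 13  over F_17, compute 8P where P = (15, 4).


k = 8 = 1000_2 (binary, LSB first: 0001)
Double-and-add from P = (15, 4):
  bit 0 = 0: acc unchanged = O
  bit 1 = 0: acc unchanged = O
  bit 2 = 0: acc unchanged = O
  bit 3 = 1: acc = O + (3, 7) = (3, 7)

8P = (3, 7)


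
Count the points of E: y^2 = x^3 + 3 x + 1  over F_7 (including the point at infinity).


For each x in F_7, count y with y^2 = x^3 + 3 x + 1 mod 7:
  x = 0: RHS = 1, y in [1, 6]  -> 2 point(s)
  x = 2: RHS = 1, y in [1, 6]  -> 2 point(s)
  x = 3: RHS = 2, y in [3, 4]  -> 2 point(s)
  x = 4: RHS = 0, y in [0]  -> 1 point(s)
  x = 5: RHS = 1, y in [1, 6]  -> 2 point(s)
  x = 6: RHS = 4, y in [2, 5]  -> 2 point(s)
Affine points: 11. Add the point at infinity: total = 12.

#E(F_7) = 12


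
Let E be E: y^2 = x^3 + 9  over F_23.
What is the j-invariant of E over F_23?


Delta = -16(4 a^3 + 27 b^2) mod 23 = 14
-1728 * (4 a)^3 = -1728 * (4*0)^3 mod 23 = 0
j = 0 * 14^(-1) mod 23 = 0

j = 0 (mod 23)


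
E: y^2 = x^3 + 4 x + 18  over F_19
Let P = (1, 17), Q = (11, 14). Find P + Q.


P != Q, so use the chord formula.
s = (y2 - y1) / (x2 - x1) = (16) / (10) mod 19 = 13
x3 = s^2 - x1 - x2 mod 19 = 13^2 - 1 - 11 = 5
y3 = s (x1 - x3) - y1 mod 19 = 13 * (1 - 5) - 17 = 7

P + Q = (5, 7)


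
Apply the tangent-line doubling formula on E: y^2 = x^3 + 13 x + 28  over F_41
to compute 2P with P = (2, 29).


Doubling: s = (3 x1^2 + a) / (2 y1)
s = (3*2^2 + 13) / (2*29) mod 41 = 28
x3 = s^2 - 2 x1 mod 41 = 28^2 - 2*2 = 1
y3 = s (x1 - x3) - y1 mod 41 = 28 * (2 - 1) - 29 = 40

2P = (1, 40)


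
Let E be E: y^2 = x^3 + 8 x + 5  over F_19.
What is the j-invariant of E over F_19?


Delta = -16(4 a^3 + 27 b^2) mod 19 = 18
-1728 * (4 a)^3 = -1728 * (4*8)^3 mod 19 = 12
j = 12 * 18^(-1) mod 19 = 7

j = 7 (mod 19)


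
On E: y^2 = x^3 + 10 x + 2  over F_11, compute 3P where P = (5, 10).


k = 3 = 11_2 (binary, LSB first: 11)
Double-and-add from P = (5, 10):
  bit 0 = 1: acc = O + (5, 10) = (5, 10)
  bit 1 = 1: acc = (5, 10) + (6, 5) = (3, 2)

3P = (3, 2)


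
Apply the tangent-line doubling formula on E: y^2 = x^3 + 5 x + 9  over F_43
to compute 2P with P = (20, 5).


Doubling: s = (3 x1^2 + a) / (2 y1)
s = (3*20^2 + 5) / (2*5) mod 43 = 13
x3 = s^2 - 2 x1 mod 43 = 13^2 - 2*20 = 0
y3 = s (x1 - x3) - y1 mod 43 = 13 * (20 - 0) - 5 = 40

2P = (0, 40)


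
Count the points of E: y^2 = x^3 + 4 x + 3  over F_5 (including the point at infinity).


For each x in F_5, count y with y^2 = x^3 + 4 x + 3 mod 5:
  x = 2: RHS = 4, y in [2, 3]  -> 2 point(s)
Affine points: 2. Add the point at infinity: total = 3.

#E(F_5) = 3
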